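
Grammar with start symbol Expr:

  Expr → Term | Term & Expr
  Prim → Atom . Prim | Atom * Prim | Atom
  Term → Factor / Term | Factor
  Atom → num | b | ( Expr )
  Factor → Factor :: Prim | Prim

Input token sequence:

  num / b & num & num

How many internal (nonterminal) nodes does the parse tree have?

[Expr [Term [Factor [Prim [Atom num]]] / [Term [Factor [Prim [Atom b]]]]] & [Expr [Term [Factor [Prim [Atom num]]]] & [Expr [Term [Factor [Prim [Atom num]]]]]]]

19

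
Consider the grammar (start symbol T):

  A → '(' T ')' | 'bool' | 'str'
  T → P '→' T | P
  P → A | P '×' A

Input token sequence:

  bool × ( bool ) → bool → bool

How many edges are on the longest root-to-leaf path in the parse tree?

6

[T [P [P [A bool]] × [A ( [T [P [A bool]]] )]] → [T [P [A bool]] → [T [P [A bool]]]]]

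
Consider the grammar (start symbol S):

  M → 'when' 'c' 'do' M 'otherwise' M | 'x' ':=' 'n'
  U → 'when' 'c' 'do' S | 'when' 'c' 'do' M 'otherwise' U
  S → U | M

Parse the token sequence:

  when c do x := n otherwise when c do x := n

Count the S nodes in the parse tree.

[S [U when c do [M x := n] otherwise [U when c do [S [M x := n]]]]]

2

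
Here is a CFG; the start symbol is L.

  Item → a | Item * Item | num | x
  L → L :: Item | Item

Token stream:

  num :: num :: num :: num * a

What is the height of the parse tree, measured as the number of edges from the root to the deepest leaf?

5

[L [L [L [L [Item num]] :: [Item num]] :: [Item num]] :: [Item [Item num] * [Item a]]]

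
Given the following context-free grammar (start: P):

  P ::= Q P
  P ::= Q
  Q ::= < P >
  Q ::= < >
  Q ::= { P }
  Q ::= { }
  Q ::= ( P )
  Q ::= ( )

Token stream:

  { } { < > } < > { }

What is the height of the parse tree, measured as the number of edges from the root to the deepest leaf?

5

[P [Q { }] [P [Q { [P [Q < >]] }] [P [Q < >] [P [Q { }]]]]]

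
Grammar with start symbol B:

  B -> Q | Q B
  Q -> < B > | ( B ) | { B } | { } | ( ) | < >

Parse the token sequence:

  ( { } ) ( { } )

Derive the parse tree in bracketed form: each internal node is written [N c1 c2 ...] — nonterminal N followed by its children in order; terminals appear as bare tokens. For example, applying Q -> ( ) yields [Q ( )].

B
Q B
( B ) B
( Q ) B
( { } ) B
( { } ) Q
( { } ) ( B )
( { } ) ( Q )
( { } ) ( { } )

[B [Q ( [B [Q { }]] )] [B [Q ( [B [Q { }]] )]]]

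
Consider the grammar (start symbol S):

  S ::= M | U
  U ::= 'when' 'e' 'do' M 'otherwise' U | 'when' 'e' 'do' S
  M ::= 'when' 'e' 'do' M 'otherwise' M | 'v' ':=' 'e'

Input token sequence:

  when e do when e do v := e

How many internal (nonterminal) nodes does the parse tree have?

[S [U when e do [S [U when e do [S [M v := e]]]]]]

6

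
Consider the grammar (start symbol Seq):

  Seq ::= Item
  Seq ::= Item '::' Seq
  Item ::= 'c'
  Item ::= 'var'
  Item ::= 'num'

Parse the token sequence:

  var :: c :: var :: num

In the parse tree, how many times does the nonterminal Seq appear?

[Seq [Item var] :: [Seq [Item c] :: [Seq [Item var] :: [Seq [Item num]]]]]

4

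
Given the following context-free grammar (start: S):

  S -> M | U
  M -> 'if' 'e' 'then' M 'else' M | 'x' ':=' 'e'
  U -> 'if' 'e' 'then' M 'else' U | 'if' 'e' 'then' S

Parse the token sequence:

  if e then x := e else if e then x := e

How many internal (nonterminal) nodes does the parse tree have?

[S [U if e then [M x := e] else [U if e then [S [M x := e]]]]]

6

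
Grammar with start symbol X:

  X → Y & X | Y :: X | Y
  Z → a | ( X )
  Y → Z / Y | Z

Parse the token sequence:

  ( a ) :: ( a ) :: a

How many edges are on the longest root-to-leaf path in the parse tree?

7

[X [Y [Z ( [X [Y [Z a]]] )]] :: [X [Y [Z ( [X [Y [Z a]]] )]] :: [X [Y [Z a]]]]]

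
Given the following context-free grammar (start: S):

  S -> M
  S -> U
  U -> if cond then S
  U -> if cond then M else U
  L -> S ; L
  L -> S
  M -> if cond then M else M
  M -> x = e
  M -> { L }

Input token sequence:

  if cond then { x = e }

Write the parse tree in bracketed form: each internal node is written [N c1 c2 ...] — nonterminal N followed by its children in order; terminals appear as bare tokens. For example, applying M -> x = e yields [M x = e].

[S [U if cond then [S [M { [L [S [M x = e]]] }]]]]

S
U
if cond then S
if cond then M
if cond then { L }
if cond then { S }
if cond then { M }
if cond then { x = e }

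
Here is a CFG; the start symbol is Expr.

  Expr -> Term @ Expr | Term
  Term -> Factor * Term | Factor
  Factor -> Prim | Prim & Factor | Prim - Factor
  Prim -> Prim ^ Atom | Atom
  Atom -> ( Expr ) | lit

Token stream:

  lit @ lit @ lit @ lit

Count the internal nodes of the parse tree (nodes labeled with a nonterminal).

20

[Expr [Term [Factor [Prim [Atom lit]]]] @ [Expr [Term [Factor [Prim [Atom lit]]]] @ [Expr [Term [Factor [Prim [Atom lit]]]] @ [Expr [Term [Factor [Prim [Atom lit]]]]]]]]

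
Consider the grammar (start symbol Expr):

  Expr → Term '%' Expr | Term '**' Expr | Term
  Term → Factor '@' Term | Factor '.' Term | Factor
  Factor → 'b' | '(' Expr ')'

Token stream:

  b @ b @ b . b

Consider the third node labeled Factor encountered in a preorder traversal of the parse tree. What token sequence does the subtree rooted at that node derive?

b

[Expr [Term [Factor b] @ [Term [Factor b] @ [Term [Factor b] . [Term [Factor b]]]]]]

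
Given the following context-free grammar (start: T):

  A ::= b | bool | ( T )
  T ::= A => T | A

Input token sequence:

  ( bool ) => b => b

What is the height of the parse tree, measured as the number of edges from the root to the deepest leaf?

4

[T [A ( [T [A bool]] )] => [T [A b] => [T [A b]]]]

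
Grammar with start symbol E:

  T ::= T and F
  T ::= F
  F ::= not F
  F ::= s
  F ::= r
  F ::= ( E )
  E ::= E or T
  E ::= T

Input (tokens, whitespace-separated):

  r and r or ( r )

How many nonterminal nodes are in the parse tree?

[E [E [T [T [F r]] and [F r]]] or [T [F ( [E [T [F r]]] )]]]

11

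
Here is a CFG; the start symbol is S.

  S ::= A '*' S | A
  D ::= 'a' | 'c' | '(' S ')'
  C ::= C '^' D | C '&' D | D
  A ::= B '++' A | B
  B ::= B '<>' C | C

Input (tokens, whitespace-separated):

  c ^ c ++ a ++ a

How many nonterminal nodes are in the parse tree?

15

[S [A [B [C [C [D c]] ^ [D c]]] ++ [A [B [C [D a]]] ++ [A [B [C [D a]]]]]]]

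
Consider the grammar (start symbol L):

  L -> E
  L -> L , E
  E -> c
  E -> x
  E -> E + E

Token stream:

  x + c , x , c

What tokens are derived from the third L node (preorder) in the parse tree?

[L [L [L [E [E x] + [E c]]] , [E x]] , [E c]]

x + c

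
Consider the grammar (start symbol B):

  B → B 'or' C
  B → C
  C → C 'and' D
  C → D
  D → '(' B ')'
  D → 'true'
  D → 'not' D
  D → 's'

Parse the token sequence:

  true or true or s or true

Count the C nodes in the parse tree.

4

[B [B [B [B [C [D true]]] or [C [D true]]] or [C [D s]]] or [C [D true]]]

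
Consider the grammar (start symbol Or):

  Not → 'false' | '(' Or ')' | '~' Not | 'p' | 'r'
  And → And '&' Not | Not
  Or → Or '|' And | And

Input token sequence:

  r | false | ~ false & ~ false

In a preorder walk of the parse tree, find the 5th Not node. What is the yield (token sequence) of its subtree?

~ false

[Or [Or [Or [And [Not r]]] | [And [Not false]]] | [And [And [Not ~ [Not false]]] & [Not ~ [Not false]]]]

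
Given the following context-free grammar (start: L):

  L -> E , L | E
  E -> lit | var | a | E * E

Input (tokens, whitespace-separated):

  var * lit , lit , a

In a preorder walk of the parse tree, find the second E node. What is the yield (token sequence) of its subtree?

[L [E [E var] * [E lit]] , [L [E lit] , [L [E a]]]]

var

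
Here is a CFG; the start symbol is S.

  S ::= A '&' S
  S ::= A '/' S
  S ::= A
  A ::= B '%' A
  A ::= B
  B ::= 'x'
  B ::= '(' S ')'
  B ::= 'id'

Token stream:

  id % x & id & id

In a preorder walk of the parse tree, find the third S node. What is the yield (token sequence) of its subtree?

[S [A [B id] % [A [B x]]] & [S [A [B id]] & [S [A [B id]]]]]

id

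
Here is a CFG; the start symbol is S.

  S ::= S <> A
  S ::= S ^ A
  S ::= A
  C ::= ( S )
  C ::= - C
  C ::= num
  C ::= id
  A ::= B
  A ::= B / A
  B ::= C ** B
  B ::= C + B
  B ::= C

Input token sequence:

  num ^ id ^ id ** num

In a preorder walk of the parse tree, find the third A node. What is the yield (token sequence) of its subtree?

id ** num

[S [S [S [A [B [C num]]]] ^ [A [B [C id]]]] ^ [A [B [C id] ** [B [C num]]]]]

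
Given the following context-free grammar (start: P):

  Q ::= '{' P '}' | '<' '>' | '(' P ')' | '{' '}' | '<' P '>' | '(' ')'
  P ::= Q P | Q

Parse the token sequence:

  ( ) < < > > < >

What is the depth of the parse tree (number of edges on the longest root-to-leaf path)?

5

[P [Q ( )] [P [Q < [P [Q < >]] >] [P [Q < >]]]]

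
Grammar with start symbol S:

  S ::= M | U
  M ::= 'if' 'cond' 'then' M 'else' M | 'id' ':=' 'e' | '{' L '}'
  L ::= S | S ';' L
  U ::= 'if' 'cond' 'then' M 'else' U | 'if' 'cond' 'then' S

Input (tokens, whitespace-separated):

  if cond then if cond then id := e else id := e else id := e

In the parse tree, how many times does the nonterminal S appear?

[S [M if cond then [M if cond then [M id := e] else [M id := e]] else [M id := e]]]

1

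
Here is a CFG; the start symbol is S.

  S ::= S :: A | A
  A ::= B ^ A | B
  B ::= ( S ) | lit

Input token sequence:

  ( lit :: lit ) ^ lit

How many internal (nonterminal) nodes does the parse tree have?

11

[S [A [B ( [S [S [A [B lit]]] :: [A [B lit]]] )] ^ [A [B lit]]]]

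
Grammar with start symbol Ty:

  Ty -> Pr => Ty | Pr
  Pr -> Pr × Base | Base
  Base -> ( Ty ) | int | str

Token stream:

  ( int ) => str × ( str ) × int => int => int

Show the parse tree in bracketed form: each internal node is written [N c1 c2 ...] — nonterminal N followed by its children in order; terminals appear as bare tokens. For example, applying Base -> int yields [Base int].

Ty
Pr => Ty
Base => Ty
( Ty ) => Ty
( Pr ) => Ty
( Base ) => Ty
( int ) => Ty
( int ) => Pr => Ty
( int ) => Pr × Base => Ty
( int ) => Pr × Base × Base => Ty
( int ) => Base × Base × Base => Ty
( int ) => str × Base × Base => Ty
( int ) => str × ( Ty ) × Base => Ty
( int ) => str × ( Pr ) × Base => Ty
( int ) => str × ( Base ) × Base => Ty
( int ) => str × ( str ) × Base => Ty
( int ) => str × ( str ) × int => Ty
( int ) => str × ( str ) × int => Pr => Ty
( int ) => str × ( str ) × int => Base => Ty
( int ) => str × ( str ) × int => int => Ty
( int ) => str × ( str ) × int => int => Pr
( int ) => str × ( str ) × int => int => Base
( int ) => str × ( str ) × int => int => int

[Ty [Pr [Base ( [Ty [Pr [Base int]]] )]] => [Ty [Pr [Pr [Pr [Base str]] × [Base ( [Ty [Pr [Base str]]] )]] × [Base int]] => [Ty [Pr [Base int]] => [Ty [Pr [Base int]]]]]]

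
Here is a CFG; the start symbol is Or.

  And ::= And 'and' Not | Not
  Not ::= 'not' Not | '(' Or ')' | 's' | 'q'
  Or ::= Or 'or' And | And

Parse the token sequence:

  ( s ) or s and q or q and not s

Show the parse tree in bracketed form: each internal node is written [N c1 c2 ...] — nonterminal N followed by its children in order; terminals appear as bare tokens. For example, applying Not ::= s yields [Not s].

Or
Or or And
Or or And or And
And or And or And
Not or And or And
( Or ) or And or And
( And ) or And or And
( Not ) or And or And
( s ) or And or And
( s ) or And and Not or And
( s ) or Not and Not or And
( s ) or s and Not or And
( s ) or s and q or And
( s ) or s and q or And and Not
( s ) or s and q or Not and Not
( s ) or s and q or q and Not
( s ) or s and q or q and not Not
( s ) or s and q or q and not s

[Or [Or [Or [And [Not ( [Or [And [Not s]]] )]]] or [And [And [Not s]] and [Not q]]] or [And [And [Not q]] and [Not not [Not s]]]]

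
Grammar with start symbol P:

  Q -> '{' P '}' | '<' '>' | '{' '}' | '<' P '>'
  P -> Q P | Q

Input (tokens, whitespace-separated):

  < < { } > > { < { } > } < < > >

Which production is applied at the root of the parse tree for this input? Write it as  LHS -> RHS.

P -> Q P

[P [Q < [P [Q < [P [Q { }]] >]] >] [P [Q { [P [Q < [P [Q { }]] >]] }] [P [Q < [P [Q < >]] >]]]]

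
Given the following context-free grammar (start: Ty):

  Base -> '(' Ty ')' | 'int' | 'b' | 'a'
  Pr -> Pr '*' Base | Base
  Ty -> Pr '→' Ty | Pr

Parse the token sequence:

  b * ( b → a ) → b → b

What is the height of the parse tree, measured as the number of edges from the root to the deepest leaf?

7

[Ty [Pr [Pr [Base b]] * [Base ( [Ty [Pr [Base b]] → [Ty [Pr [Base a]]]] )]] → [Ty [Pr [Base b]] → [Ty [Pr [Base b]]]]]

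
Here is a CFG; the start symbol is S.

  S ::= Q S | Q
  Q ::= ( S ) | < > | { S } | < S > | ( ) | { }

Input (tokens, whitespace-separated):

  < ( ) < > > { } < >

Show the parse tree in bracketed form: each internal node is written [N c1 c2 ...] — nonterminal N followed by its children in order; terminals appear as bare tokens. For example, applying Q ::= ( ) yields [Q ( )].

S
Q S
< S > S
< Q S > S
< ( ) S > S
< ( ) Q > S
< ( ) < > > S
< ( ) < > > Q S
< ( ) < > > { } S
< ( ) < > > { } Q
< ( ) < > > { } < >

[S [Q < [S [Q ( )] [S [Q < >]]] >] [S [Q { }] [S [Q < >]]]]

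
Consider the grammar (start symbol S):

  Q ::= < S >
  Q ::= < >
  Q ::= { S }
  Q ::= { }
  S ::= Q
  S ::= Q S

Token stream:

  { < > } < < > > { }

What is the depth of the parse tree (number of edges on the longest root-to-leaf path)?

5

[S [Q { [S [Q < >]] }] [S [Q < [S [Q < >]] >] [S [Q { }]]]]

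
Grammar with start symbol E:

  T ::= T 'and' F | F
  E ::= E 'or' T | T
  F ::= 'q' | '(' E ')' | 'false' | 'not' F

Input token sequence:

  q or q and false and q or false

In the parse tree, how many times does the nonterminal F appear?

5

[E [E [E [T [F q]]] or [T [T [T [F q]] and [F false]] and [F q]]] or [T [F false]]]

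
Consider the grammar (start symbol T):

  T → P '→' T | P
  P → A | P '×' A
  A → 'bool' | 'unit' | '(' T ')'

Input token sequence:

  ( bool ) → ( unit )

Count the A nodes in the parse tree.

4

[T [P [A ( [T [P [A bool]]] )]] → [T [P [A ( [T [P [A unit]]] )]]]]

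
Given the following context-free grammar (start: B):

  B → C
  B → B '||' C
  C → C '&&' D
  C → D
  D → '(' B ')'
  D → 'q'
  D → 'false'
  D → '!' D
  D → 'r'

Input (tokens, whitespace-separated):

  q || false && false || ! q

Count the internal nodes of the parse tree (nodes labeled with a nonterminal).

[B [B [B [C [D q]]] || [C [C [D false]] && [D false]]] || [C [D ! [D q]]]]

12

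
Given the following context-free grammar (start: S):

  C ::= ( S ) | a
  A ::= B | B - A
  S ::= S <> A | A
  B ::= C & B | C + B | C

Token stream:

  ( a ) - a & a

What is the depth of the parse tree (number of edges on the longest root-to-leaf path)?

[S [A [B [C ( [S [A [B [C a]]]] )]] - [A [B [C a] & [B [C a]]]]]]

8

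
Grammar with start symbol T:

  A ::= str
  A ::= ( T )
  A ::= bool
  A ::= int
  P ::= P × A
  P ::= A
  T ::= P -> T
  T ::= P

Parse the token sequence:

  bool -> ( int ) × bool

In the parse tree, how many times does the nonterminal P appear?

4

[T [P [A bool]] -> [T [P [P [A ( [T [P [A int]]] )]] × [A bool]]]]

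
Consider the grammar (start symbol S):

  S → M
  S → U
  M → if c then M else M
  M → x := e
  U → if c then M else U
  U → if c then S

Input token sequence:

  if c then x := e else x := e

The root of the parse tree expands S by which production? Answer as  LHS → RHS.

S → M

[S [M if c then [M x := e] else [M x := e]]]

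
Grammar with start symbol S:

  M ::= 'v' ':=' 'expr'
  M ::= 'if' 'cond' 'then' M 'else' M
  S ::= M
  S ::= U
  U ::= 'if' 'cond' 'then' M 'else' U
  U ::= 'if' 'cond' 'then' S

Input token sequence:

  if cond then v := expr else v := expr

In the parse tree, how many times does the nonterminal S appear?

1

[S [M if cond then [M v := expr] else [M v := expr]]]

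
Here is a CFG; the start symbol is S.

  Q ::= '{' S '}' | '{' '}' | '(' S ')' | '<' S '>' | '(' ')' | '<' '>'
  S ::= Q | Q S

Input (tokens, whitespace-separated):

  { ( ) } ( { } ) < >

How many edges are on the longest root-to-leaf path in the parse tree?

5

[S [Q { [S [Q ( )]] }] [S [Q ( [S [Q { }]] )] [S [Q < >]]]]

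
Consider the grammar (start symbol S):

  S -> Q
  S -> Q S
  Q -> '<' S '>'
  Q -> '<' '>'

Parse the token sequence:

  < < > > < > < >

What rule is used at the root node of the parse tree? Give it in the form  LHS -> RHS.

S -> Q S

[S [Q < [S [Q < >]] >] [S [Q < >] [S [Q < >]]]]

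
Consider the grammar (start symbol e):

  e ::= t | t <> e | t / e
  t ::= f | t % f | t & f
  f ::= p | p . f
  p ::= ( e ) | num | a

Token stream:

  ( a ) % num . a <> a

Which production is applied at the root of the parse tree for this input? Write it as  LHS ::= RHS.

[e [t [t [f [p ( [e [t [f [p a]]]] )]]] % [f [p num] . [f [p a]]]] <> [e [t [f [p a]]]]]

e ::= t <> e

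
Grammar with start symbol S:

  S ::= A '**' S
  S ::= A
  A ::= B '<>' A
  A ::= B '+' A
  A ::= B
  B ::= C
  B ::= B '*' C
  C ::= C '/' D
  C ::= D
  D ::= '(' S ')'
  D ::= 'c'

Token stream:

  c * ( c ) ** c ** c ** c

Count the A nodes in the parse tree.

[S [A [B [B [C [D c]]] * [C [D ( [S [A [B [C [D c]]]]] )]]]] ** [S [A [B [C [D c]]]] ** [S [A [B [C [D c]]]] ** [S [A [B [C [D c]]]]]]]]

5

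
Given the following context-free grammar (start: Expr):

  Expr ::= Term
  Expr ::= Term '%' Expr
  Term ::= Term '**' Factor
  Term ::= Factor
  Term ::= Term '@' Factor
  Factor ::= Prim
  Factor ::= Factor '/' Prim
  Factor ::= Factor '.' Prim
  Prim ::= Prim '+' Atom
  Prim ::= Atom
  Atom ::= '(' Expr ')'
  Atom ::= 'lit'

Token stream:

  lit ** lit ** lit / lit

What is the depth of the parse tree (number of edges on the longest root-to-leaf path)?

[Expr [Term [Term [Term [Factor [Prim [Atom lit]]]] ** [Factor [Prim [Atom lit]]]] ** [Factor [Factor [Prim [Atom lit]]] / [Prim [Atom lit]]]]]

7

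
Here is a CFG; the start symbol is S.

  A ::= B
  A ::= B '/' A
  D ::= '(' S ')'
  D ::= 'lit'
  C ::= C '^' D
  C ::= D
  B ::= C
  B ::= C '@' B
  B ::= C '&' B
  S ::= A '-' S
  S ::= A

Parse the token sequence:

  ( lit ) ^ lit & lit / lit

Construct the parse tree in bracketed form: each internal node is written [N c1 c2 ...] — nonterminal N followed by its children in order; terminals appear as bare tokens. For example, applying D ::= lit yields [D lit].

[S [A [B [C [C [D ( [S [A [B [C [D lit]]]]] )]] ^ [D lit]] & [B [C [D lit]]]] / [A [B [C [D lit]]]]]]

S
A
B / A
C & B / A
C ^ D & B / A
D ^ D & B / A
( S ) ^ D & B / A
( A ) ^ D & B / A
( B ) ^ D & B / A
( C ) ^ D & B / A
( D ) ^ D & B / A
( lit ) ^ D & B / A
( lit ) ^ lit & B / A
( lit ) ^ lit & C / A
( lit ) ^ lit & D / A
( lit ) ^ lit & lit / A
( lit ) ^ lit & lit / B
( lit ) ^ lit & lit / C
( lit ) ^ lit & lit / D
( lit ) ^ lit & lit / lit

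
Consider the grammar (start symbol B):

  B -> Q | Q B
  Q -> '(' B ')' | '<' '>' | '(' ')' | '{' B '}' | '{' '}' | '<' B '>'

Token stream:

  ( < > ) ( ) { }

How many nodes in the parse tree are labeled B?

4

[B [Q ( [B [Q < >]] )] [B [Q ( )] [B [Q { }]]]]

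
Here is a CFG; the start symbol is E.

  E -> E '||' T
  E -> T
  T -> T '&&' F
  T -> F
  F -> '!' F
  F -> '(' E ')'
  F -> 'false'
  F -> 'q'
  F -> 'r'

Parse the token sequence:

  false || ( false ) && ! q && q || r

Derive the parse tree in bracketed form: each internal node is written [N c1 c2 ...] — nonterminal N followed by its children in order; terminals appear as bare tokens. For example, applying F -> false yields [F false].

E
E || T
E || T || T
T || T || T
F || T || T
false || T || T
false || T && F || T
false || T && F && F || T
false || F && F && F || T
false || ( E ) && F && F || T
false || ( T ) && F && F || T
false || ( F ) && F && F || T
false || ( false ) && F && F || T
false || ( false ) && ! F && F || T
false || ( false ) && ! q && F || T
false || ( false ) && ! q && q || T
false || ( false ) && ! q && q || F
false || ( false ) && ! q && q || r

[E [E [E [T [F false]]] || [T [T [T [F ( [E [T [F false]]] )]] && [F ! [F q]]] && [F q]]] || [T [F r]]]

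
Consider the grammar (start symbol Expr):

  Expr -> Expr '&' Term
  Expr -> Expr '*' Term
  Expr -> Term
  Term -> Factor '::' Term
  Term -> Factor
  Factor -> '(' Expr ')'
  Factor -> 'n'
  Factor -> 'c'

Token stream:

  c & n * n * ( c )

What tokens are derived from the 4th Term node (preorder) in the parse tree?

[Expr [Expr [Expr [Expr [Term [Factor c]]] & [Term [Factor n]]] * [Term [Factor n]]] * [Term [Factor ( [Expr [Term [Factor c]]] )]]]

( c )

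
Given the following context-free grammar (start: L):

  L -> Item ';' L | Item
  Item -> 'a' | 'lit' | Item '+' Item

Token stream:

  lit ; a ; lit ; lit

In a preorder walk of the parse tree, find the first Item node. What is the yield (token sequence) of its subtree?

lit

[L [Item lit] ; [L [Item a] ; [L [Item lit] ; [L [Item lit]]]]]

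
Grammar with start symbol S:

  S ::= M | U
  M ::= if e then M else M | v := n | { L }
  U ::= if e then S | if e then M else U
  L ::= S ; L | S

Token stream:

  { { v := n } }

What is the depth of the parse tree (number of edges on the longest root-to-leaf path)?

8

[S [M { [L [S [M { [L [S [M v := n]]] }]]] }]]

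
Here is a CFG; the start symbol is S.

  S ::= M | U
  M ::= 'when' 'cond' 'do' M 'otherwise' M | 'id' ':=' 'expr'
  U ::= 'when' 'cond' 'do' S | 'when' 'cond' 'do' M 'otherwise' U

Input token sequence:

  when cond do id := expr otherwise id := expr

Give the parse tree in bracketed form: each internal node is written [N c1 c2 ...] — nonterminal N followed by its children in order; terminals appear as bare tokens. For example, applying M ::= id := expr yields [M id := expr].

S
M
when cond do M otherwise M
when cond do id := expr otherwise M
when cond do id := expr otherwise id := expr

[S [M when cond do [M id := expr] otherwise [M id := expr]]]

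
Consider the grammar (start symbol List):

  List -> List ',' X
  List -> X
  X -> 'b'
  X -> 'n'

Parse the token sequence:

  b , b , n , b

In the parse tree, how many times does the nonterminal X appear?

4

[List [List [List [List [X b]] , [X b]] , [X n]] , [X b]]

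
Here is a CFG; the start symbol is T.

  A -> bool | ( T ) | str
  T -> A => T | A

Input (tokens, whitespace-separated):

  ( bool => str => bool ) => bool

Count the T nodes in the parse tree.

[T [A ( [T [A bool] => [T [A str] => [T [A bool]]]] )] => [T [A bool]]]

5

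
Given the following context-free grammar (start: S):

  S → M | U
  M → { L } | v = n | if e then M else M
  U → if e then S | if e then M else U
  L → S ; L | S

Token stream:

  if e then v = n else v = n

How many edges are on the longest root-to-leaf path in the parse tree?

[S [M if e then [M v = n] else [M v = n]]]

3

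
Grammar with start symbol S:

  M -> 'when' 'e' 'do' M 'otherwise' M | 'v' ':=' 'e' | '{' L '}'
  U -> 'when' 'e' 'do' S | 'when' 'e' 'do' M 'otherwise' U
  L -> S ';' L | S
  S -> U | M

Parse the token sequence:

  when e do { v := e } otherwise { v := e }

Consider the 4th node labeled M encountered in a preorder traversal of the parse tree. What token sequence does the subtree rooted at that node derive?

[S [M when e do [M { [L [S [M v := e]]] }] otherwise [M { [L [S [M v := e]]] }]]]

{ v := e }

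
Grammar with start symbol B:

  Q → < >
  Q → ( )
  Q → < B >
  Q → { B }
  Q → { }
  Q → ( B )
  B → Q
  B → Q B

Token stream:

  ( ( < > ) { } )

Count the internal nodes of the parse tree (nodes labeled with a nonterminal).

8

[B [Q ( [B [Q ( [B [Q < >]] )] [B [Q { }]]] )]]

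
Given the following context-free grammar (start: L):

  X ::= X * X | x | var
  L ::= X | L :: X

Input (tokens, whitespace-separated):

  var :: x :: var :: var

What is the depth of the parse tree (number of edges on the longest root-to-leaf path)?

[L [L [L [L [X var]] :: [X x]] :: [X var]] :: [X var]]

5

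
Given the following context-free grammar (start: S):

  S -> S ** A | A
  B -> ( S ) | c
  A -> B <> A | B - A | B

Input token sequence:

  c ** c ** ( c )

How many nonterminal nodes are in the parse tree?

[S [S [S [A [B c]]] ** [A [B c]]] ** [A [B ( [S [A [B c]]] )]]]

12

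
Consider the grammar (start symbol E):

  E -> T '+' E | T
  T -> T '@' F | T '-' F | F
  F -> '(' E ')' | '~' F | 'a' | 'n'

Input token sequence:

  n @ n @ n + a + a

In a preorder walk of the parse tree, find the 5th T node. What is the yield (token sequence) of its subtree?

a

[E [T [T [T [F n]] @ [F n]] @ [F n]] + [E [T [F a]] + [E [T [F a]]]]]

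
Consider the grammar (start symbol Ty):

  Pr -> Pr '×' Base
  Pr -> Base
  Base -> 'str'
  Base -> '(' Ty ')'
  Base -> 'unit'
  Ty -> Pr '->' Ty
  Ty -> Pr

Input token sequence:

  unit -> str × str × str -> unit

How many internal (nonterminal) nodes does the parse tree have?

[Ty [Pr [Base unit]] -> [Ty [Pr [Pr [Pr [Base str]] × [Base str]] × [Base str]] -> [Ty [Pr [Base unit]]]]]

13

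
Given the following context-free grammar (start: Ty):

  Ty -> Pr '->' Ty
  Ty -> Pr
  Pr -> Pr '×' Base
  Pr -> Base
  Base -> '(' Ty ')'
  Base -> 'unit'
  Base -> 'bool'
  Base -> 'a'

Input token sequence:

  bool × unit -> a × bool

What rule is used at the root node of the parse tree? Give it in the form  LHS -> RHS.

[Ty [Pr [Pr [Base bool]] × [Base unit]] -> [Ty [Pr [Pr [Base a]] × [Base bool]]]]

Ty -> Pr '->' Ty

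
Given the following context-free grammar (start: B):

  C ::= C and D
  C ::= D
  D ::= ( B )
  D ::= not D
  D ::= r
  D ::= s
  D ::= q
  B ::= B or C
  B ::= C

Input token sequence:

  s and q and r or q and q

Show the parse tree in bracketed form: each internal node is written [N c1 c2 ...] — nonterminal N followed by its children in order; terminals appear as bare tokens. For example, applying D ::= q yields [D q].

B
B or C
C or C
C and D or C
C and D and D or C
D and D and D or C
s and D and D or C
s and q and D or C
s and q and r or C
s and q and r or C and D
s and q and r or D and D
s and q and r or q and D
s and q and r or q and q

[B [B [C [C [C [D s]] and [D q]] and [D r]]] or [C [C [D q]] and [D q]]]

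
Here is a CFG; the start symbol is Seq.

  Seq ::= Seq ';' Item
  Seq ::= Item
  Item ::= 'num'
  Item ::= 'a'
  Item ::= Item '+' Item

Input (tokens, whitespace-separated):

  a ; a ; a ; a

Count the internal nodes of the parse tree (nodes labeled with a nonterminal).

[Seq [Seq [Seq [Seq [Item a]] ; [Item a]] ; [Item a]] ; [Item a]]

8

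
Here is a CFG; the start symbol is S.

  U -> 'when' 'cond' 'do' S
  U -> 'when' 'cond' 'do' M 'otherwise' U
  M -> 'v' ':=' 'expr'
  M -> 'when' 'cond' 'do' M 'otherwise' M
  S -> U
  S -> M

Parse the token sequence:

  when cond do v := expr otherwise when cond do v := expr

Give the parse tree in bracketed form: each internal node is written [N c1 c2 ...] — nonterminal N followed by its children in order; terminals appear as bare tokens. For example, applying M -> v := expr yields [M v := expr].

[S [U when cond do [M v := expr] otherwise [U when cond do [S [M v := expr]]]]]

S
U
when cond do M otherwise U
when cond do v := expr otherwise U
when cond do v := expr otherwise when cond do S
when cond do v := expr otherwise when cond do M
when cond do v := expr otherwise when cond do v := expr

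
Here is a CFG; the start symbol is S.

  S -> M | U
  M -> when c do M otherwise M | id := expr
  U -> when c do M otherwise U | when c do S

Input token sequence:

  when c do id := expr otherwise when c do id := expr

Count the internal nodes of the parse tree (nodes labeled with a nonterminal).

[S [U when c do [M id := expr] otherwise [U when c do [S [M id := expr]]]]]

6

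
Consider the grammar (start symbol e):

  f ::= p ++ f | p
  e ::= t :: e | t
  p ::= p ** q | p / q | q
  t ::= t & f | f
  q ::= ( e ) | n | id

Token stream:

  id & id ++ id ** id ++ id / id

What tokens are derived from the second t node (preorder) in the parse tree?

[e [t [t [f [p [q id]]]] & [f [p [q id]] ++ [f [p [p [q id]] ** [q id]] ++ [f [p [p [q id]] / [q id]]]]]]]

id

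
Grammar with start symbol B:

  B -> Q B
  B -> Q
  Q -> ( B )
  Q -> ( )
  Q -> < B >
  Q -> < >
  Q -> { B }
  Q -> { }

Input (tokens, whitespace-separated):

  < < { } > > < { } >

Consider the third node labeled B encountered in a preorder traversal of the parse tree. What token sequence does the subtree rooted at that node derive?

[B [Q < [B [Q < [B [Q { }]] >]] >] [B [Q < [B [Q { }]] >]]]

{ }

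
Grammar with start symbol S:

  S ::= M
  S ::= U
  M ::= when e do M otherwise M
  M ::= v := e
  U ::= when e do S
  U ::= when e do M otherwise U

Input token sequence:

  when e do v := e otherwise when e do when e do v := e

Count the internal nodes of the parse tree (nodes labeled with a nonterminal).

[S [U when e do [M v := e] otherwise [U when e do [S [U when e do [S [M v := e]]]]]]]

8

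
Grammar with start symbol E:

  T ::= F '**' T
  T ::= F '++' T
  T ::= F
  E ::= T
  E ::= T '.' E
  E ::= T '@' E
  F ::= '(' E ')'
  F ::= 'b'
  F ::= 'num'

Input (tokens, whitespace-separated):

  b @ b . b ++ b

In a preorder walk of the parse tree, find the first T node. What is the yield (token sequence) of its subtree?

[E [T [F b]] @ [E [T [F b]] . [E [T [F b] ++ [T [F b]]]]]]

b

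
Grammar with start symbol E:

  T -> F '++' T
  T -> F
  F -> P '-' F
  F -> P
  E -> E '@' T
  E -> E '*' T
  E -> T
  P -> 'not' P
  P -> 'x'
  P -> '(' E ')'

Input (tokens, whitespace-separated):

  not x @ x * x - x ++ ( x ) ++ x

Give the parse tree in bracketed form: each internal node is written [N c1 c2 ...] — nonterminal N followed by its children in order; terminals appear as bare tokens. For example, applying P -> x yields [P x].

[E [E [E [T [F [P not [P x]]]]] @ [T [F [P x]]]] * [T [F [P x] - [F [P x]]] ++ [T [F [P ( [E [T [F [P x]]]] )]] ++ [T [F [P x]]]]]]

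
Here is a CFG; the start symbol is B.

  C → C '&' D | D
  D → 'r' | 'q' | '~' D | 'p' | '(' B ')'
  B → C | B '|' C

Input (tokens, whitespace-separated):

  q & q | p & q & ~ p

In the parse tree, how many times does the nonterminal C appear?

5

[B [B [C [C [D q]] & [D q]]] | [C [C [C [D p]] & [D q]] & [D ~ [D p]]]]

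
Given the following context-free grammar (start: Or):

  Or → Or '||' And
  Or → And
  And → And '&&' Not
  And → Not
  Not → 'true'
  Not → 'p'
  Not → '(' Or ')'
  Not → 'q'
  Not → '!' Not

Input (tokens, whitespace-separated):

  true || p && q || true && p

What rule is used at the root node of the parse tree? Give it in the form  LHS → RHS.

[Or [Or [Or [And [Not true]]] || [And [And [Not p]] && [Not q]]] || [And [And [Not true]] && [Not p]]]

Or → Or '||' And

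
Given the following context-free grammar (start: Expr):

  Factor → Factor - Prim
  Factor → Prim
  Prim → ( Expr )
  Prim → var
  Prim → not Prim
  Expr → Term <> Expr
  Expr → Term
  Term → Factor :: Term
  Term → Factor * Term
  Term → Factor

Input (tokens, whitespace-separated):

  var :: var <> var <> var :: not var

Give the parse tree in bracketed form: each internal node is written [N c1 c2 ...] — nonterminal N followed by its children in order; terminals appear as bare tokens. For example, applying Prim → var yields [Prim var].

Expr
Term <> Expr
Factor :: Term <> Expr
Prim :: Term <> Expr
var :: Term <> Expr
var :: Factor <> Expr
var :: Prim <> Expr
var :: var <> Expr
var :: var <> Term <> Expr
var :: var <> Factor <> Expr
var :: var <> Prim <> Expr
var :: var <> var <> Expr
var :: var <> var <> Term
var :: var <> var <> Factor :: Term
var :: var <> var <> Prim :: Term
var :: var <> var <> var :: Term
var :: var <> var <> var :: Factor
var :: var <> var <> var :: Prim
var :: var <> var <> var :: not Prim
var :: var <> var <> var :: not var

[Expr [Term [Factor [Prim var]] :: [Term [Factor [Prim var]]]] <> [Expr [Term [Factor [Prim var]]] <> [Expr [Term [Factor [Prim var]] :: [Term [Factor [Prim not [Prim var]]]]]]]]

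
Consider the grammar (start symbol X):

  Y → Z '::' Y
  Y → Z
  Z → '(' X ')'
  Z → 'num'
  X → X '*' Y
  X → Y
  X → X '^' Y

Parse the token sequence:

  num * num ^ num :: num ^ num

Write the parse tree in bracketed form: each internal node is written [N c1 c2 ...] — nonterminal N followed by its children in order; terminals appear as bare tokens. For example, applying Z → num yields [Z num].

X
X ^ Y
X ^ Y ^ Y
X * Y ^ Y ^ Y
Y * Y ^ Y ^ Y
Z * Y ^ Y ^ Y
num * Y ^ Y ^ Y
num * Z ^ Y ^ Y
num * num ^ Y ^ Y
num * num ^ Z :: Y ^ Y
num * num ^ num :: Y ^ Y
num * num ^ num :: Z ^ Y
num * num ^ num :: num ^ Y
num * num ^ num :: num ^ Z
num * num ^ num :: num ^ num

[X [X [X [X [Y [Z num]]] * [Y [Z num]]] ^ [Y [Z num] :: [Y [Z num]]]] ^ [Y [Z num]]]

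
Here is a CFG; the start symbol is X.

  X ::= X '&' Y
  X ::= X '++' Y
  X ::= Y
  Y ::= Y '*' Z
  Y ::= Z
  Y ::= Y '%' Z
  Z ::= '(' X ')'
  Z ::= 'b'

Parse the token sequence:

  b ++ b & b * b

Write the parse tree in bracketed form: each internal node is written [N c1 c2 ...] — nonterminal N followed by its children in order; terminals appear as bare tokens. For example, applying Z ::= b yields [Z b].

X
X & Y
X ++ Y & Y
Y ++ Y & Y
Z ++ Y & Y
b ++ Y & Y
b ++ Z & Y
b ++ b & Y
b ++ b & Y * Z
b ++ b & Z * Z
b ++ b & b * Z
b ++ b & b * b

[X [X [X [Y [Z b]]] ++ [Y [Z b]]] & [Y [Y [Z b]] * [Z b]]]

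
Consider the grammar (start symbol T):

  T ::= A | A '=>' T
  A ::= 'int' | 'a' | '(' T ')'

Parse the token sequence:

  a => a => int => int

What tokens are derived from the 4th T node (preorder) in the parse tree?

int

[T [A a] => [T [A a] => [T [A int] => [T [A int]]]]]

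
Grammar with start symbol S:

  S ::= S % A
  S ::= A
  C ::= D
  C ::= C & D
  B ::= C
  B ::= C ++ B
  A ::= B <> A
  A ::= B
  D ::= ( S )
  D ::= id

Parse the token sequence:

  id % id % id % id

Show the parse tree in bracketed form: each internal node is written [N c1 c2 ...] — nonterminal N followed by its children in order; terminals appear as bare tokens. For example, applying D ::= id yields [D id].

S
S % A
S % A % A
S % A % A % A
A % A % A % A
B % A % A % A
C % A % A % A
D % A % A % A
id % A % A % A
id % B % A % A
id % C % A % A
id % D % A % A
id % id % A % A
id % id % B % A
id % id % C % A
id % id % D % A
id % id % id % A
id % id % id % B
id % id % id % C
id % id % id % D
id % id % id % id

[S [S [S [S [A [B [C [D id]]]]] % [A [B [C [D id]]]]] % [A [B [C [D id]]]]] % [A [B [C [D id]]]]]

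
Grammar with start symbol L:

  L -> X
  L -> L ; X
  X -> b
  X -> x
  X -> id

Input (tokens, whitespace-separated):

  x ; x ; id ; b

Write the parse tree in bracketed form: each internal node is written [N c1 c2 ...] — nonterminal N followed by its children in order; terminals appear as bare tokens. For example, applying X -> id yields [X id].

L
L ; X
L ; X ; X
L ; X ; X ; X
X ; X ; X ; X
x ; X ; X ; X
x ; x ; X ; X
x ; x ; id ; X
x ; x ; id ; b

[L [L [L [L [X x]] ; [X x]] ; [X id]] ; [X b]]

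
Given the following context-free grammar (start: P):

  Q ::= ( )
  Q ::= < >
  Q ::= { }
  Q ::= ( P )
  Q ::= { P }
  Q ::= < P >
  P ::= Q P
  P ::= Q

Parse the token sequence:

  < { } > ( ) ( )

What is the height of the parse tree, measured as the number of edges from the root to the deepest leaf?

[P [Q < [P [Q { }]] >] [P [Q ( )] [P [Q ( )]]]]

4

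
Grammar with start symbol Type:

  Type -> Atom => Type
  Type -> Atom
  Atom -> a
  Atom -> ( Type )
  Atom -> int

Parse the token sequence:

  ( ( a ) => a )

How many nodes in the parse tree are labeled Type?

4

[Type [Atom ( [Type [Atom ( [Type [Atom a]] )] => [Type [Atom a]]] )]]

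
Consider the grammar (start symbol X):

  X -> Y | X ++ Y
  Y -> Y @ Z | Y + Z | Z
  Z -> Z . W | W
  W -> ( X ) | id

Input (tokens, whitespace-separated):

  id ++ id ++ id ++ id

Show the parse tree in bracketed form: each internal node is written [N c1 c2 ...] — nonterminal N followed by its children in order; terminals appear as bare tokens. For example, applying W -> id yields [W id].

[X [X [X [X [Y [Z [W id]]]] ++ [Y [Z [W id]]]] ++ [Y [Z [W id]]]] ++ [Y [Z [W id]]]]

X
X ++ Y
X ++ Y ++ Y
X ++ Y ++ Y ++ Y
Y ++ Y ++ Y ++ Y
Z ++ Y ++ Y ++ Y
W ++ Y ++ Y ++ Y
id ++ Y ++ Y ++ Y
id ++ Z ++ Y ++ Y
id ++ W ++ Y ++ Y
id ++ id ++ Y ++ Y
id ++ id ++ Z ++ Y
id ++ id ++ W ++ Y
id ++ id ++ id ++ Y
id ++ id ++ id ++ Z
id ++ id ++ id ++ W
id ++ id ++ id ++ id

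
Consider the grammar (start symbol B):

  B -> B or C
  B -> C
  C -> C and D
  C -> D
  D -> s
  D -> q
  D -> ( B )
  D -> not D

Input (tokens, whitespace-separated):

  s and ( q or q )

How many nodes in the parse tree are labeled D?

4

[B [C [C [D s]] and [D ( [B [B [C [D q]]] or [C [D q]]] )]]]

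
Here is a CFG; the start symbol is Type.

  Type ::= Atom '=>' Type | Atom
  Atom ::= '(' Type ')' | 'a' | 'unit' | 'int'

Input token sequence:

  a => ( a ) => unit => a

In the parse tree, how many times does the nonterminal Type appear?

[Type [Atom a] => [Type [Atom ( [Type [Atom a]] )] => [Type [Atom unit] => [Type [Atom a]]]]]

5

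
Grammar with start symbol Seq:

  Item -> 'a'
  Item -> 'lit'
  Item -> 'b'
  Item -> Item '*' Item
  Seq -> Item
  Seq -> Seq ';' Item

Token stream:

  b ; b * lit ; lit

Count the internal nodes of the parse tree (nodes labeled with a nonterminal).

8

[Seq [Seq [Seq [Item b]] ; [Item [Item b] * [Item lit]]] ; [Item lit]]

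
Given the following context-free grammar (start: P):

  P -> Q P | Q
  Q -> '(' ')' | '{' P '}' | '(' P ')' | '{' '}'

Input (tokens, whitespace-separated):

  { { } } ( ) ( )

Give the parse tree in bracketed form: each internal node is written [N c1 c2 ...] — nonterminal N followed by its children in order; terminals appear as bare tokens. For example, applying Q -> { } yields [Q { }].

P
Q P
{ P } P
{ Q } P
{ { } } P
{ { } } Q P
{ { } } ( ) P
{ { } } ( ) Q
{ { } } ( ) ( )

[P [Q { [P [Q { }]] }] [P [Q ( )] [P [Q ( )]]]]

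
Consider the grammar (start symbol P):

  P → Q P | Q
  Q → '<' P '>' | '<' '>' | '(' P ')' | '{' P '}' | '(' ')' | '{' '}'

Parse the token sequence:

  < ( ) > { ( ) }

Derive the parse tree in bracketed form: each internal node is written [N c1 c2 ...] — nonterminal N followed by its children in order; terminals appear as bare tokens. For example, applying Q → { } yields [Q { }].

[P [Q < [P [Q ( )]] >] [P [Q { [P [Q ( )]] }]]]

P
Q P
< P > P
< Q > P
< ( ) > P
< ( ) > Q
< ( ) > { P }
< ( ) > { Q }
< ( ) > { ( ) }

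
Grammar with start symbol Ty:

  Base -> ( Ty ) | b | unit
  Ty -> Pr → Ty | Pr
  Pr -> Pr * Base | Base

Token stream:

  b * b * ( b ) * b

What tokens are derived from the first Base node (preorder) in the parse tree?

[Ty [Pr [Pr [Pr [Pr [Base b]] * [Base b]] * [Base ( [Ty [Pr [Base b]]] )]] * [Base b]]]

b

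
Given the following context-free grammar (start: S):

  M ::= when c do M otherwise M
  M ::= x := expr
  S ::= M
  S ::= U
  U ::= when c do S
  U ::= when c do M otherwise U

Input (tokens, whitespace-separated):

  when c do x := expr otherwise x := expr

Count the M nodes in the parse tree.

[S [M when c do [M x := expr] otherwise [M x := expr]]]

3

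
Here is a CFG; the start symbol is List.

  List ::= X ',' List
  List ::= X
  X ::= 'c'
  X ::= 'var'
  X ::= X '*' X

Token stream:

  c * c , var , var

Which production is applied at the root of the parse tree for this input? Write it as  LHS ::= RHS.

List ::= X ',' List

[List [X [X c] * [X c]] , [List [X var] , [List [X var]]]]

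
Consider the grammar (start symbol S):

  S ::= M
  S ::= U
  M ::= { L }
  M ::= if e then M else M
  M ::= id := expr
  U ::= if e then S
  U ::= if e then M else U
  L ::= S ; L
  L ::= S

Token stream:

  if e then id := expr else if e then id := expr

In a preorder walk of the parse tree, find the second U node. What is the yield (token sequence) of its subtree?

if e then id := expr

[S [U if e then [M id := expr] else [U if e then [S [M id := expr]]]]]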